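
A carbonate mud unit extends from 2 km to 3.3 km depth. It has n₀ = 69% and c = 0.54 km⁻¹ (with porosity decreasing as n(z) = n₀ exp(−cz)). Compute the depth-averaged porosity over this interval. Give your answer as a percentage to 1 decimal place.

16.8%

⟨n⟩ = (1/(z₂−z₁)) ∫ n₀ e^(−cz) dz = n₀·(e^(−c·z₁) − e^(−c·z₂)) / (c·(z₂−z₁))
e^(−0.54×2) = 0.3396; e^(−0.54×3.3) = 0.1683
⟨n⟩ = 0.69 × (0.3396 − 0.1683) / (0.54 × 1.3) = 0.69 × 0.2440 = 0.1684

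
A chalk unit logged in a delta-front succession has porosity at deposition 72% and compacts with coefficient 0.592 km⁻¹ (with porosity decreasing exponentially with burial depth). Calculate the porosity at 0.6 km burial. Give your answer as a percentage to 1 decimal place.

50.5%

φ = φ₀·exp(−c·z) = 0.72 × exp(−0.592 × 0.6) = 0.72 × exp(−0.3552)
  = 0.72 × 0.7010 = 0.5047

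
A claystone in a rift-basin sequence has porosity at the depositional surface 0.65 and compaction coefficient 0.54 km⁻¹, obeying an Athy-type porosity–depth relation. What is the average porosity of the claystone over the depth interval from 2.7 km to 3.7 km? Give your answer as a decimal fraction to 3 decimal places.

⟨φ⟩ = (1/(z₂−z₁)) ∫ φ₀ e^(−cz) dz = φ₀·(e^(−c·z₁) − e^(−c·z₂)) / (c·(z₂−z₁))
e^(−0.54×2.7) = 0.2327; e^(−0.54×3.7) = 0.1356
⟨φ⟩ = 0.65 × (0.2327 − 0.1356) / (0.54 × 1) = 0.65 × 0.1798 = 0.1169

0.117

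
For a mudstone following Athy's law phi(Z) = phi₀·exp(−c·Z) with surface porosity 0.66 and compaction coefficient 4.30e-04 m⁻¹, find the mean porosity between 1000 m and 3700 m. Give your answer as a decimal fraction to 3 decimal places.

Working in km (1 km = 1000 m; c in km⁻¹ = c in m⁻¹ × 1000):
⟨phi⟩ = (1/(Z₂−Z₁)) ∫ phi₀ e^(−cZ) dZ = phi₀·(e^(−c·Z₁) − e^(−c·Z₂)) / (c·(Z₂−Z₁))
e^(−0.43×1) = 0.6505; e^(−0.43×3.7) = 0.2037
⟨phi⟩ = 0.66 × (0.6505 − 0.2037) / (0.43 × 2.7) = 0.66 × 0.3848 = 0.2540

0.254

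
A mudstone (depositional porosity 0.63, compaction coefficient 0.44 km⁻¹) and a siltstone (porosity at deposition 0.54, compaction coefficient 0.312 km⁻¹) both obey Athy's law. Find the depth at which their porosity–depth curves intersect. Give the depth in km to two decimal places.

1.20 km

Set phi₀ₐ e^(−cₐz) = phi₀ᵦ e^(−cᵦz) ⇒ ln(phi₀ₐ/phi₀ᵦ) = (cₐ − cᵦ)·z
z = ln(0.63/0.54) / (0.44 − 0.312) = 0.1542 / 0.128 = 1.204 km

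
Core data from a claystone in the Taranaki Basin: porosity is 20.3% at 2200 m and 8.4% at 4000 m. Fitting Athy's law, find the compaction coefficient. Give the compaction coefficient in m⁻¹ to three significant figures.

Working in km (1 km = 1000 m; c in km⁻¹ = c in m⁻¹ × 1000):
Athy: phi(Z) = phi₀ e^(−cZ) ⇒ phi₁/phi₂ = e^{c(Z₂−Z₁)} ⇒ c = ln(phi₁/phi₂)/(Z₂−Z₁)
c = ln(0.203/0.084) / (4 − 2.2) = ln(2.417) / 1.8 = 0.8824 / 1.8 = 0.4902 km⁻¹

0.000490 m⁻¹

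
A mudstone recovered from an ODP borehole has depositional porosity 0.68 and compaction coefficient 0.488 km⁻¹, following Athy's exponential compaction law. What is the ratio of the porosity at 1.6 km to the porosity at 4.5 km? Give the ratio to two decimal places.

4.12

n(Z₁)/n(Z₂) = e^(−c·Z₁)/e^(−c·Z₂) = e^{c(Z₂−Z₁)}
= exp(0.488 × 2.9) = exp(1.415) = 4.1173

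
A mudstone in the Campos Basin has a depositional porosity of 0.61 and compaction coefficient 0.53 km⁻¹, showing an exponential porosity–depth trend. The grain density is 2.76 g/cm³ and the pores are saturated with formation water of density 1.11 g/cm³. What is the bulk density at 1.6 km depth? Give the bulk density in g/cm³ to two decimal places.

2.33 g/cm³

Porosity at depth: n = 0.61·exp(−0.53×1.6) = 0.61×0.4283 = 0.2612
Bulk density: ρ_b = (1−n)ρ_g + n·ρ_f = 0.7388×2.76 + 0.2612×1.11
       = 2.039 + 0.290 = 2.329 g/cm³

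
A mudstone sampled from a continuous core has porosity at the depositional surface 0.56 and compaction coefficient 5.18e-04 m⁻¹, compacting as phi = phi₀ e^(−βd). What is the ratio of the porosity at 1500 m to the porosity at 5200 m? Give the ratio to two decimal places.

Working in km (1 km = 1000 m; β in km⁻¹ = β in m⁻¹ × 1000):
phi(d₁)/phi(d₂) = e^(−β·d₁)/e^(−β·d₂) = e^{β(d₂−d₁)}
= exp(0.518 × 3.7) = exp(1.917) = 6.7978

6.80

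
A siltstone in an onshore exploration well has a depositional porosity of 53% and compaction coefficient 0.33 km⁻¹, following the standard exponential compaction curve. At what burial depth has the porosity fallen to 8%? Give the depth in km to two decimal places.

5.73 km

Invert Athy's law: d = ln(φ₀/φ) / β
d = ln(0.53/0.08) / 0.33 = ln(6.625) / 0.33 = 1.8909 / 0.33 = 5.730 km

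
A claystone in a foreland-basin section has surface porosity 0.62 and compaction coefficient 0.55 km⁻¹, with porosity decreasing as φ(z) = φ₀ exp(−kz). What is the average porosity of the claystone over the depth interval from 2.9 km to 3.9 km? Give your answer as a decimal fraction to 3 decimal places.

0.097

⟨φ⟩ = (1/(z₂−z₁)) ∫ φ₀ e^(−kz) dz = φ₀·(e^(−k·z₁) − e^(−k·z₂)) / (k·(z₂−z₁))
e^(−0.55×2.9) = 0.2029; e^(−0.55×3.9) = 0.1171
⟨φ⟩ = 0.62 × (0.2029 − 0.1171) / (0.55 × 1) = 0.62 × 0.1561 = 0.0968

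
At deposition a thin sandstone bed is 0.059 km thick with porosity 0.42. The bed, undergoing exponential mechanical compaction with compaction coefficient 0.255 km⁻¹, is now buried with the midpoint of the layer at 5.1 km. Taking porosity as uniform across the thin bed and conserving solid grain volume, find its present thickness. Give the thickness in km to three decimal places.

Porosity at 5.1 km: φ = 0.42·exp(−0.255×5.1) = 0.1144
Solid-volume conservation: h(1−φ) = h₀(1−φ₀) ⇒ h = h₀·(1−φ₀)/(1−φ)
h = 0.059 × (1 − 0.42)/(1 − 0.1144) = 0.059 × 0.6549 = 0.0386 km

0.039 km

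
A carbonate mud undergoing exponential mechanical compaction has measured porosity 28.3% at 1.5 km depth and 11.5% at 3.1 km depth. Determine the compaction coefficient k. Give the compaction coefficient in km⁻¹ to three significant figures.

Athy: phi(d) = phi₀ e^(−kd) ⇒ phi₁/phi₂ = e^{k(d₂−d₁)} ⇒ k = ln(phi₁/phi₂)/(d₂−d₁)
k = ln(0.283/0.115) / (3.1 − 1.5) = ln(2.461) / 1.6 = 0.9005 / 1.6 = 0.5628 km⁻¹

0.563 km⁻¹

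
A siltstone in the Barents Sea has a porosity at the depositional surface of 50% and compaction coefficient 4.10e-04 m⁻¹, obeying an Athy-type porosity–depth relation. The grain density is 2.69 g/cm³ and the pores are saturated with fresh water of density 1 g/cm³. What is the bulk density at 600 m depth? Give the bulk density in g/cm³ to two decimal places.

Working in km (1 km = 1000 m; β in km⁻¹ = β in m⁻¹ × 1000):
Porosity at depth: phi = 0.5·exp(−0.41×0.6) = 0.5×0.7819 = 0.3910
Bulk density: ρ_b = (1−phi)ρ_g + phi·ρ_f = 0.6090×2.69 + 0.3910×1
       = 1.638 + 0.391 = 2.029 g/cm³

2.03 g/cm³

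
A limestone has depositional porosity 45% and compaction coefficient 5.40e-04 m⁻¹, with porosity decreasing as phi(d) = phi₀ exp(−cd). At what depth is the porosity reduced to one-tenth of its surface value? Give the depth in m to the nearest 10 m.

Working in km (1 km = 1000 m; c in km⁻¹ = c in m⁻¹ × 1000):
phi/phi₀ = 1/10 ⇒ exp(−c·d) = 1/10 ⇒ d = ln(10) / c
d = 2.3026 / 0.54 = 4.264 km

4260 m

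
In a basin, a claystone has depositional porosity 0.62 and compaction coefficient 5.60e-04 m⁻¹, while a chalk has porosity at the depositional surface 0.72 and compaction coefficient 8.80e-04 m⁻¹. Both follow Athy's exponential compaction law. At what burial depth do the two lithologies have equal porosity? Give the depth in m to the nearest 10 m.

Working in km (1 km = 1000 m; β in km⁻¹ = β in m⁻¹ × 1000):
Set phi₀ₐ e^(−βₐZ) = phi₀ᵦ e^(−βᵦZ) ⇒ ln(phi₀ₐ/phi₀ᵦ) = (βₐ − βᵦ)·Z
Z = ln(0.62/0.72) / (0.56 − 0.88) = -0.1495 / -0.32 = 0.467 km

470 m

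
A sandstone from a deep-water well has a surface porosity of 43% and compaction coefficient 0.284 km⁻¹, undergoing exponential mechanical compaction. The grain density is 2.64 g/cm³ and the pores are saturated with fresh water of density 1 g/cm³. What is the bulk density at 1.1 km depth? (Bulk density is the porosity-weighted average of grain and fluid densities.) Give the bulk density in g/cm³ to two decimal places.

2.12 g/cm³

Porosity at depth: phi = 0.43·exp(−0.284×1.1) = 0.43×0.7317 = 0.3146
Bulk density: ρ_b = (1−phi)ρ_g + phi·ρ_f = 0.6854×2.64 + 0.3146×1
       = 1.809 + 0.315 = 2.124 g/cm³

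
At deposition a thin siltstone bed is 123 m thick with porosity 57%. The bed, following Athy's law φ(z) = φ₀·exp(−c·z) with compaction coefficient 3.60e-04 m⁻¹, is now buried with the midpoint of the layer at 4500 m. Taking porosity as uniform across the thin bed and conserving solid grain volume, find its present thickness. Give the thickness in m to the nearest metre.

Working in km (1 km = 1000 m; c in km⁻¹ = c in m⁻¹ × 1000):
Porosity at 4.5 km: φ = 0.57·exp(−0.36×4.5) = 0.1128
Solid-volume conservation: h(1−φ) = h₀(1−φ₀) ⇒ h = h₀·(1−φ₀)/(1−φ)
h = 0.123 × (1 − 0.57)/(1 − 0.1128) = 0.123 × 0.4847 = 0.0596 km

60 m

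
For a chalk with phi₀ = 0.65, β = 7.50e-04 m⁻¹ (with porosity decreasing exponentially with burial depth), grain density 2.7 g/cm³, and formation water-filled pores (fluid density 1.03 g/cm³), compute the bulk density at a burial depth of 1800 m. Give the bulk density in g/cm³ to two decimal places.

Working in km (1 km = 1000 m; β in km⁻¹ = β in m⁻¹ × 1000):
Porosity at depth: phi = 0.65·exp(−0.75×1.8) = 0.65×0.2592 = 0.1685
Bulk density: ρ_b = (1−phi)ρ_g + phi·ρ_f = 0.8315×2.7 + 0.1685×1.03
       = 2.245 + 0.174 = 2.419 g/cm³

2.42 g/cm³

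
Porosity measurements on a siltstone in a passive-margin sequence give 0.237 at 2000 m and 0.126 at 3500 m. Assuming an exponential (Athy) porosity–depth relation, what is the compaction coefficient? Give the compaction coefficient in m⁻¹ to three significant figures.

Working in km (1 km = 1000 m; k in km⁻¹ = k in m⁻¹ × 1000):
Athy: phi(d) = phi₀ e^(−kd) ⇒ phi₁/phi₂ = e^{k(d₂−d₁)} ⇒ k = ln(phi₁/phi₂)/(d₂−d₁)
k = ln(0.237/0.126) / (3.5 − 2) = ln(1.881) / 1.5 = 0.6318 / 1.5 = 0.4212 km⁻¹

0.000421 m⁻¹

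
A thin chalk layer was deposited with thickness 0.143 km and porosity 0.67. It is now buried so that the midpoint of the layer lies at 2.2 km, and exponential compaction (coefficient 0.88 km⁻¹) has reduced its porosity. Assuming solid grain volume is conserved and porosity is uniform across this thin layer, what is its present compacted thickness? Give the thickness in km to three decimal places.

Porosity at 2.2 km: phi = 0.67·exp(−0.88×2.2) = 0.0967
Solid-volume conservation: h(1−phi) = h₀(1−phi₀) ⇒ h = h₀·(1−phi₀)/(1−phi)
h = 0.143 × (1 − 0.67)/(1 − 0.0967) = 0.143 × 0.3653 = 0.0522 km

0.052 km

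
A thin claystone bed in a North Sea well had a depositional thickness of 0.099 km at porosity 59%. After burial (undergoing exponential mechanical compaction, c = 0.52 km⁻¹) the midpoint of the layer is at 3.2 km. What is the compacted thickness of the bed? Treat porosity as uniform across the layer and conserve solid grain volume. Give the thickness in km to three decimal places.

Porosity at 3.2 km: φ = 0.59·exp(−0.52×3.2) = 0.1117
Solid-volume conservation: h(1−φ) = h₀(1−φ₀) ⇒ h = h₀·(1−φ₀)/(1−φ)
h = 0.099 × (1 − 0.59)/(1 − 0.1117) = 0.099 × 0.4616 = 0.0457 km

0.046 km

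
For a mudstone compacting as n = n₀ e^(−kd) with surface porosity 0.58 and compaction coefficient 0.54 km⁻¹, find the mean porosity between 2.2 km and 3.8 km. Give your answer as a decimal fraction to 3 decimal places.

0.118

⟨n⟩ = (1/(d₂−d₁)) ∫ n₀ e^(−kd) dd = n₀·(e^(−k·d₁) − e^(−k·d₂)) / (k·(d₂−d₁))
e^(−0.54×2.2) = 0.3048; e^(−0.54×3.8) = 0.1285
⟨n⟩ = 0.58 × (0.3048 − 0.1285) / (0.54 × 1.6) = 0.58 × 0.2041 = 0.1184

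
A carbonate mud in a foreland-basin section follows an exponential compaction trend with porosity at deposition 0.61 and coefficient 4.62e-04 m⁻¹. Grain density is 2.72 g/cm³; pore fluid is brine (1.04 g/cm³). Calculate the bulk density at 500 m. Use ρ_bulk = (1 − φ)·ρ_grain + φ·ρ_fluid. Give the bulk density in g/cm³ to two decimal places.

Working in km (1 km = 1000 m; k in km⁻¹ = k in m⁻¹ × 1000):
Porosity at depth: n = 0.61·exp(−0.462×0.5) = 0.61×0.7937 = 0.4842
Bulk density: ρ_b = (1−n)ρ_g + n·ρ_f = 0.5158×2.72 + 0.4842×1.04
       = 1.403 + 0.504 = 1.907 g/cm³

1.91 g/cm³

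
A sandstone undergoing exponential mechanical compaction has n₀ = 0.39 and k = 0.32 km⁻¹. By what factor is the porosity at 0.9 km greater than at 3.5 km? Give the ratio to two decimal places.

2.30

n(z₁)/n(z₂) = e^(−k·z₁)/e^(−k·z₂) = e^{k(z₂−z₁)}
= exp(0.32 × 2.6) = exp(0.832) = 2.2979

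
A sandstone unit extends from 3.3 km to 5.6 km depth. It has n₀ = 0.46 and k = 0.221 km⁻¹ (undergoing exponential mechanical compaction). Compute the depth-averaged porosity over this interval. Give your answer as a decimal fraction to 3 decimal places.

⟨n⟩ = (1/(d₂−d₁)) ∫ n₀ e^(−kd) dd = n₀·(e^(−k·d₁) − e^(−k·d₂)) / (k·(d₂−d₁))
e^(−0.221×3.3) = 0.4822; e^(−0.221×5.6) = 0.2901
⟨n⟩ = 0.46 × (0.4822 − 0.2901) / (0.221 × 2.3) = 0.46 × 0.3781 = 0.1739

0.174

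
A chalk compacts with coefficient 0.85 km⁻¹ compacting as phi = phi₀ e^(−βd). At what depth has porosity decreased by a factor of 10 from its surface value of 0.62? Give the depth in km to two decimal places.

phi/phi₀ = 1/10 ⇒ exp(−β·d) = 1/10 ⇒ d = ln(10) / β
d = 2.3026 / 0.85 = 2.709 km

2.71 km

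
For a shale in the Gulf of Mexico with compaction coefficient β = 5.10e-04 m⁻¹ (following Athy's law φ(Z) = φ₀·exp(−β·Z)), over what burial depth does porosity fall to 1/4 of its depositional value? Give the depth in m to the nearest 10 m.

2720 m

Working in km (1 km = 1000 m; β in km⁻¹ = β in m⁻¹ × 1000):
φ/φ₀ = 1/4 ⇒ exp(−β·Z) = 1/4 ⇒ Z = ln(4) / β
Z = 1.3863 / 0.51 = 2.718 km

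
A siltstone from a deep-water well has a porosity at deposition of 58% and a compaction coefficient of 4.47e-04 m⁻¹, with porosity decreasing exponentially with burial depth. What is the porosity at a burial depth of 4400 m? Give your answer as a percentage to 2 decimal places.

8.11%

Working in km (1 km = 1000 m; k in km⁻¹ = k in m⁻¹ × 1000):
phi = phi₀·exp(−k·z) = 0.58 × exp(−0.447 × 4.4) = 0.58 × exp(−1.967)
  = 0.58 × 0.1399 = 0.0811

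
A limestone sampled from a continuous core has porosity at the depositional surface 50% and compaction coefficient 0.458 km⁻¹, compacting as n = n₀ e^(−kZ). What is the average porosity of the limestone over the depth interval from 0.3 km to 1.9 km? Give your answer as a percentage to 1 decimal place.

30.9%

⟨n⟩ = (1/(Z₂−Z₁)) ∫ n₀ e^(−kZ) dZ = n₀·(e^(−k·Z₁) − e^(−k·Z₂)) / (k·(Z₂−Z₁))
e^(−0.458×0.3) = 0.8716; e^(−0.458×1.9) = 0.4189
⟨n⟩ = 0.5 × (0.8716 − 0.4189) / (0.458 × 1.6) = 0.5 × 0.6178 = 0.3089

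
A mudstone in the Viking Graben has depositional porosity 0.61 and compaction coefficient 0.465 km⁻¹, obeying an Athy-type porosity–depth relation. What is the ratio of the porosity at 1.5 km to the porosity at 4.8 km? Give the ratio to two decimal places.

4.64

phi(d₁)/phi(d₂) = e^(−β·d₁)/e^(−β·d₂) = e^{β(d₂−d₁)}
= exp(0.465 × 3.3) = exp(1.534) = 4.6390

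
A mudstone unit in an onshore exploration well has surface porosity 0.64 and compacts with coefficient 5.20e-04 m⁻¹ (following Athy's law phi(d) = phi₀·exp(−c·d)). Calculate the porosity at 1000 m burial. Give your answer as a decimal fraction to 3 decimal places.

0.380

Working in km (1 km = 1000 m; c in km⁻¹ = c in m⁻¹ × 1000):
phi = phi₀·exp(−c·d) = 0.64 × exp(−0.52 × 1) = 0.64 × exp(−0.52)
  = 0.64 × 0.5945 = 0.3805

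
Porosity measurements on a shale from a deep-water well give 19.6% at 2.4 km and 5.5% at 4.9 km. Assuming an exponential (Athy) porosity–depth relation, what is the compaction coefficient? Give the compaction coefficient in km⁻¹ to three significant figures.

0.508 km⁻¹

Athy: n(z) = n₀ e^(−kz) ⇒ n₁/n₂ = e^{k(z₂−z₁)} ⇒ k = ln(n₁/n₂)/(z₂−z₁)
k = ln(0.196/0.055) / (4.9 − 2.4) = ln(3.564) / 2.5 = 1.2708 / 2.5 = 0.5083 km⁻¹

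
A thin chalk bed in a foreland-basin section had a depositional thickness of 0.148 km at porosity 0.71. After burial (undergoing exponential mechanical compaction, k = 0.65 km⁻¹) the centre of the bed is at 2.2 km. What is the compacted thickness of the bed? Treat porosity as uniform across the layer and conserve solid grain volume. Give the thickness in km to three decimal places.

0.052 km

Porosity at 2.2 km: n = 0.71·exp(−0.65×2.2) = 0.1699
Solid-volume conservation: h(1−n) = h₀(1−n₀) ⇒ h = h₀·(1−n₀)/(1−n)
h = 0.148 × (1 − 0.71)/(1 − 0.1699) = 0.148 × 0.3494 = 0.0517 km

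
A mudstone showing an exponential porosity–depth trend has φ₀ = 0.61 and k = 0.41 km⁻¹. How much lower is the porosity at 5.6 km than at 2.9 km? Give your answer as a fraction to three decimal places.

φ(2.9) = 0.61·e^(−0.41×2.9) = 0.1858
φ(5.6) = 0.61·e^(−0.41×5.6) = 0.0614
Δφ = 0.1858 − 0.0614 = 0.1244

0.124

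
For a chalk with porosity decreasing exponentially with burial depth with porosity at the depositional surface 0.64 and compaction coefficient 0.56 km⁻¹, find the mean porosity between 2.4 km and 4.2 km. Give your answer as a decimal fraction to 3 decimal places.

0.105

⟨φ⟩ = (1/(z₂−z₁)) ∫ φ₀ e^(−cz) dz = φ₀·(e^(−c·z₁) − e^(−c·z₂)) / (c·(z₂−z₁))
e^(−0.56×2.4) = 0.2608; e^(−0.56×4.2) = 0.0952
⟨φ⟩ = 0.64 × (0.2608 − 0.0952) / (0.56 × 1.8) = 0.64 × 0.1643 = 0.1052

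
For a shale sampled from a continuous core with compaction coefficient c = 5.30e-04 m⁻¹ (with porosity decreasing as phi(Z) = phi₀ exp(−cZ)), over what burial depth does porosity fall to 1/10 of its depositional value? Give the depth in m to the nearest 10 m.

4340 m

Working in km (1 km = 1000 m; c in km⁻¹ = c in m⁻¹ × 1000):
phi/phi₀ = 1/10 ⇒ exp(−c·Z) = 1/10 ⇒ Z = ln(10) / c
Z = 2.3026 / 0.53 = 4.345 km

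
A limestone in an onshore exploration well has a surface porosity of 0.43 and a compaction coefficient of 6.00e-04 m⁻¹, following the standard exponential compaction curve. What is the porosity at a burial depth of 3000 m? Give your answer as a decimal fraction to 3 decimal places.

Working in km (1 km = 1000 m; β in km⁻¹ = β in m⁻¹ × 1000):
n = n₀·exp(−β·z) = 0.43 × exp(−0.6 × 3) = 0.43 × exp(−1.8)
  = 0.43 × 0.1653 = 0.0711

0.071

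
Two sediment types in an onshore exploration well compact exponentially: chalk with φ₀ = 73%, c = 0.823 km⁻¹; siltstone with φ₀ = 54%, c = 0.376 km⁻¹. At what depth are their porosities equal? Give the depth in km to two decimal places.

Set φ₀ₐ e^(−cₐd) = φ₀ᵦ e^(−cᵦd) ⇒ ln(φ₀ₐ/φ₀ᵦ) = (cₐ − cᵦ)·d
d = ln(0.73/0.54) / (0.823 − 0.376) = 0.3015 / 0.447 = 0.674 km

0.67 km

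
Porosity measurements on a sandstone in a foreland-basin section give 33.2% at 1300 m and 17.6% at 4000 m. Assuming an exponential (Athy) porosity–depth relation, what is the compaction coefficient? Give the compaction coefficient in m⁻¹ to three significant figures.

Working in km (1 km = 1000 m; c in km⁻¹ = c in m⁻¹ × 1000):
Athy: φ(Z) = φ₀ e^(−cZ) ⇒ φ₁/φ₂ = e^{c(Z₂−Z₁)} ⇒ c = ln(φ₁/φ₂)/(Z₂−Z₁)
c = ln(0.332/0.176) / (4 − 1.3) = ln(1.886) / 2.7 = 0.6347 / 2.7 = 0.2351 km⁻¹

0.000235 m⁻¹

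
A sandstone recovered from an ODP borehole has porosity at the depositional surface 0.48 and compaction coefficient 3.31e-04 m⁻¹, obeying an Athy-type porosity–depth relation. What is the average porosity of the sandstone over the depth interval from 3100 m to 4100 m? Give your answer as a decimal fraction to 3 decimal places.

Working in km (1 km = 1000 m; c in km⁻¹ = c in m⁻¹ × 1000):
⟨φ⟩ = (1/(Z₂−Z₁)) ∫ φ₀ e^(−cZ) dZ = φ₀·(e^(−c·Z₁) − e^(−c·Z₂)) / (c·(Z₂−Z₁))
e^(−0.331×3.1) = 0.3584; e^(−0.331×4.1) = 0.2574
⟨φ⟩ = 0.48 × (0.3584 − 0.2574) / (0.331 × 1) = 0.48 × 0.3051 = 0.1465

0.146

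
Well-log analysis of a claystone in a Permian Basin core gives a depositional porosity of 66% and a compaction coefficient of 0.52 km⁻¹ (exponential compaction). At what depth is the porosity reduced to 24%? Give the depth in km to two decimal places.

Invert Athy's law: z = ln(n₀/n) / c
z = ln(0.66/0.24) / 0.52 = ln(2.75) / 0.52 = 1.0116 / 0.52 = 1.945 km

1.95 km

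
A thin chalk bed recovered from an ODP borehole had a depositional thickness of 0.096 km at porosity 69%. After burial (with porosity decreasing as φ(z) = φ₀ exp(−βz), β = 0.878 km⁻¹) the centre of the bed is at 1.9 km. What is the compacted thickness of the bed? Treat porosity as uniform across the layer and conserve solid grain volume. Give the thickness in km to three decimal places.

Porosity at 1.9 km: φ = 0.69·exp(−0.878×1.9) = 0.1301
Solid-volume conservation: h(1−φ) = h₀(1−φ₀) ⇒ h = h₀·(1−φ₀)/(1−φ)
h = 0.096 × (1 − 0.69)/(1 − 0.1301) = 0.096 × 0.3564 = 0.0342 km

0.034 km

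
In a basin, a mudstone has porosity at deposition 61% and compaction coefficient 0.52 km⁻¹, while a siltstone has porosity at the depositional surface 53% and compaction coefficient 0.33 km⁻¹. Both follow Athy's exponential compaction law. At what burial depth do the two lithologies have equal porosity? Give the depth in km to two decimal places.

Set n₀ₐ e^(−βₐd) = n₀ᵦ e^(−βᵦd) ⇒ ln(n₀ₐ/n₀ᵦ) = (βₐ − βᵦ)·d
d = ln(0.61/0.53) / (0.52 − 0.33) = 0.1406 / 0.19 = 0.740 km

0.74 km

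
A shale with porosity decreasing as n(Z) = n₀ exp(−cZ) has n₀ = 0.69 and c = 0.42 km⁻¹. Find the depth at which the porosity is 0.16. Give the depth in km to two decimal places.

3.48 km

Invert Athy's law: Z = ln(n₀/n) / c
Z = ln(0.69/0.16) / 0.42 = ln(4.312) / 0.42 = 1.4615 / 0.42 = 3.480 km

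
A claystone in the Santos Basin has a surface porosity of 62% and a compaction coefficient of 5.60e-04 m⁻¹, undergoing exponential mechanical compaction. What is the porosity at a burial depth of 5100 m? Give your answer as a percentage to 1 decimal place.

3.6%

Working in km (1 km = 1000 m; k in km⁻¹ = k in m⁻¹ × 1000):
φ = φ₀·exp(−k·Z) = 0.62 × exp(−0.56 × 5.1) = 0.62 × exp(−2.856)
  = 0.62 × 0.0575 = 0.0356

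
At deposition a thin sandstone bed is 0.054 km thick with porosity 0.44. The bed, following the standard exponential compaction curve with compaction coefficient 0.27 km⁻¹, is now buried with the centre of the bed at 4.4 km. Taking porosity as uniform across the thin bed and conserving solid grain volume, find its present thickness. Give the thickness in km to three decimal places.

0.035 km

Porosity at 4.4 km: φ = 0.44·exp(−0.27×4.4) = 0.1341
Solid-volume conservation: h(1−φ) = h₀(1−φ₀) ⇒ h = h₀·(1−φ₀)/(1−φ)
h = 0.054 × (1 − 0.44)/(1 − 0.1341) = 0.054 × 0.6467 = 0.0349 km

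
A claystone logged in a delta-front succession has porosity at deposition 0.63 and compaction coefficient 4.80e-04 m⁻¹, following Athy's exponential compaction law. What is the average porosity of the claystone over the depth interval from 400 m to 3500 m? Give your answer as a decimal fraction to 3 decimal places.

Working in km (1 km = 1000 m; c in km⁻¹ = c in m⁻¹ × 1000):
⟨phi⟩ = (1/(d₂−d₁)) ∫ phi₀ e^(−cd) dd = phi₀·(e^(−c·d₁) − e^(−c·d₂)) / (c·(d₂−d₁))
e^(−0.48×0.4) = 0.8253; e^(−0.48×3.5) = 0.1864
⟨phi⟩ = 0.63 × (0.8253 − 0.1864) / (0.48 × 3.1) = 0.63 × 0.4294 = 0.2705

0.271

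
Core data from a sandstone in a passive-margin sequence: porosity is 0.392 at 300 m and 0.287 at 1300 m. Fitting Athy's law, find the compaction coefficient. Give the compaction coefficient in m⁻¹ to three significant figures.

Working in km (1 km = 1000 m; c in km⁻¹ = c in m⁻¹ × 1000):
Athy: phi(d) = phi₀ e^(−cd) ⇒ phi₁/phi₂ = e^{c(d₂−d₁)} ⇒ c = ln(phi₁/phi₂)/(d₂−d₁)
c = ln(0.392/0.287) / (1.3 − 0.3) = ln(1.366) / 1 = 0.3118 / 1 = 0.3118 km⁻¹

0.000312 m⁻¹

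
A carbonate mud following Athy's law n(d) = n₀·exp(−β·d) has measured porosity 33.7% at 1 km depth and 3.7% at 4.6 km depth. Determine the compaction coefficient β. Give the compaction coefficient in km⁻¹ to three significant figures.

Athy: n(d) = n₀ e^(−βd) ⇒ n₁/n₂ = e^{β(d₂−d₁)} ⇒ β = ln(n₁/n₂)/(d₂−d₁)
β = ln(0.337/0.037) / (4.6 − 1) = ln(9.108) / 3.6 = 2.2092 / 3.6 = 0.6137 km⁻¹

0.614 km⁻¹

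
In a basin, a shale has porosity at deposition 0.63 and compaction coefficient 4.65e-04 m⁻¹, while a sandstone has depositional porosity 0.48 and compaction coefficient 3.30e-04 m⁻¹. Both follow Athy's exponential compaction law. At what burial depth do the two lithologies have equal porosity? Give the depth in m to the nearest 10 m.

Working in km (1 km = 1000 m; k in km⁻¹ = k in m⁻¹ × 1000):
Set φ₀ₐ e^(−kₐd) = φ₀ᵦ e^(−kᵦd) ⇒ ln(φ₀ₐ/φ₀ᵦ) = (kₐ − kᵦ)·d
d = ln(0.63/0.48) / (0.465 − 0.33) = 0.2719 / 0.135 = 2.014 km

2010 m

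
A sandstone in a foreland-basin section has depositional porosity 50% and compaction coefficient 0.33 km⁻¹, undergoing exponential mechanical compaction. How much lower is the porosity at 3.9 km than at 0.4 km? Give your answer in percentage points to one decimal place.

30.0 percentage points

φ(0.4) = 0.5·e^(−0.33×0.4) = 0.4382
φ(3.9) = 0.5·e^(−0.33×3.9) = 0.1380
Δφ = 0.4382 − 0.1380 = 0.3001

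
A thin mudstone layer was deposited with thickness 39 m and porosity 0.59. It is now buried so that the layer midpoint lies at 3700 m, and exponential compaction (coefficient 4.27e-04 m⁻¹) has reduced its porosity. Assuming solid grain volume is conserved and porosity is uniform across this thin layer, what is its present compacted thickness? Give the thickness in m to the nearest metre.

18 m

Working in km (1 km = 1000 m; k in km⁻¹ = k in m⁻¹ × 1000):
Porosity at 3.7 km: φ = 0.59·exp(−0.427×3.7) = 0.1215
Solid-volume conservation: h(1−φ) = h₀(1−φ₀) ⇒ h = h₀·(1−φ₀)/(1−φ)
h = 0.039 × (1 − 0.59)/(1 − 0.1215) = 0.039 × 0.4667 = 0.0182 km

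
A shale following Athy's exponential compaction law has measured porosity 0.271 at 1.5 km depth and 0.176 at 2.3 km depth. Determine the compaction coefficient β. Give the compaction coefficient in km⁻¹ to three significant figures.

Athy: phi(Z) = phi₀ e^(−βZ) ⇒ phi₁/phi₂ = e^{β(Z₂−Z₁)} ⇒ β = ln(phi₁/phi₂)/(Z₂−Z₁)
β = ln(0.271/0.176) / (2.3 − 1.5) = ln(1.54) / 0.8 = 0.4316 / 0.8 = 0.5395 km⁻¹

0.540 km⁻¹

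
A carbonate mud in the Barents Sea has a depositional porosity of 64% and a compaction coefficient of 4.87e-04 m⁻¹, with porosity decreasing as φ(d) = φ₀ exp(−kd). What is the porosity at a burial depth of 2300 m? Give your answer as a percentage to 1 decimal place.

Working in km (1 km = 1000 m; k in km⁻¹ = k in m⁻¹ × 1000):
φ = φ₀·exp(−k·d) = 0.64 × exp(−0.487 × 2.3) = 0.64 × exp(−1.12)
  = 0.64 × 0.3262 = 0.2088

20.9%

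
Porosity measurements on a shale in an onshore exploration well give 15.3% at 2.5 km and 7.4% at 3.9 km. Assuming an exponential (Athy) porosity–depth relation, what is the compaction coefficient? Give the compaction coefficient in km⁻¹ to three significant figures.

0.519 km⁻¹

Athy: φ(Z) = φ₀ e^(−kZ) ⇒ φ₁/φ₂ = e^{k(Z₂−Z₁)} ⇒ k = ln(φ₁/φ₂)/(Z₂−Z₁)
k = ln(0.153/0.074) / (3.9 − 2.5) = ln(2.068) / 1.4 = 0.7264 / 1.4 = 0.5188 km⁻¹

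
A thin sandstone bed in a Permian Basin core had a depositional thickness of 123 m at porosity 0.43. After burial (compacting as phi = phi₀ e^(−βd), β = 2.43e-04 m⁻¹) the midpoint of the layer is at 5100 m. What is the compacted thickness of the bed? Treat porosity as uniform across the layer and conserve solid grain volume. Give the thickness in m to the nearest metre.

Working in km (1 km = 1000 m; β in km⁻¹ = β in m⁻¹ × 1000):
Porosity at 5.1 km: phi = 0.43·exp(−0.243×5.1) = 0.1245
Solid-volume conservation: h(1−phi) = h₀(1−phi₀) ⇒ h = h₀·(1−phi₀)/(1−phi)
h = 0.123 × (1 − 0.43)/(1 − 0.1245) = 0.123 × 0.6511 = 0.0801 km

80 m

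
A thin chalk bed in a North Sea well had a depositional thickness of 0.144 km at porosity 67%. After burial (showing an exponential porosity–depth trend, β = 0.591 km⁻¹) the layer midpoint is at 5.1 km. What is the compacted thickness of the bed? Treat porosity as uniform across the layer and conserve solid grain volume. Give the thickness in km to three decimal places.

0.049 km

Porosity at 5.1 km: phi = 0.67·exp(−0.591×5.1) = 0.0329
Solid-volume conservation: h(1−phi) = h₀(1−phi₀) ⇒ h = h₀·(1−phi₀)/(1−phi)
h = 0.144 × (1 − 0.67)/(1 − 0.0329) = 0.144 × 0.3412 = 0.0491 km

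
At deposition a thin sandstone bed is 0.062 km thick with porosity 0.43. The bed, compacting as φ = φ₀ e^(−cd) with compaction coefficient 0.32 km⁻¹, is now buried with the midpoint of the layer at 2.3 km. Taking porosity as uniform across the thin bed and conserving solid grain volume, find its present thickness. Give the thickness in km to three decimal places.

0.045 km

Porosity at 2.3 km: φ = 0.43·exp(−0.32×2.3) = 0.2060
Solid-volume conservation: h(1−φ) = h₀(1−φ₀) ⇒ h = h₀·(1−φ₀)/(1−φ)
h = 0.062 × (1 − 0.43)/(1 − 0.2060) = 0.062 × 0.7179 = 0.0445 km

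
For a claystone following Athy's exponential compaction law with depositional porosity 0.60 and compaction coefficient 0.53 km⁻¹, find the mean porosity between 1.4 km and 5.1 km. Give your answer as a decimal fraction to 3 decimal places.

0.125

⟨n⟩ = (1/(d₂−d₁)) ∫ n₀ e^(−βd) dd = n₀·(e^(−β·d₁) − e^(−β·d₂)) / (β·(d₂−d₁))
e^(−0.53×1.4) = 0.4762; e^(−0.53×5.1) = 0.0670
⟨n⟩ = 0.6 × (0.4762 − 0.0670) / (0.53 × 3.7) = 0.6 × 0.2086 = 0.1252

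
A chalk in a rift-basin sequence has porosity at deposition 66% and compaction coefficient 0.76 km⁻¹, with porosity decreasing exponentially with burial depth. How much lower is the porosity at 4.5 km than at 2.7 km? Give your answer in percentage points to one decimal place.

φ(2.7) = 0.66·e^(−0.76×2.7) = 0.0848
φ(4.5) = 0.66·e^(−0.76×4.5) = 0.0216
Δφ = 0.0848 − 0.0216 = 0.0632

6.3 percentage points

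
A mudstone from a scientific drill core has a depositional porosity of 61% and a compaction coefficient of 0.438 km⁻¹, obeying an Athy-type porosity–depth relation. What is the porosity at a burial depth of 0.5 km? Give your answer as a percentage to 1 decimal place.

49.0%

phi = phi₀·exp(−k·z) = 0.61 × exp(−0.438 × 0.5) = 0.61 × exp(−0.219)
  = 0.61 × 0.8033 = 0.4900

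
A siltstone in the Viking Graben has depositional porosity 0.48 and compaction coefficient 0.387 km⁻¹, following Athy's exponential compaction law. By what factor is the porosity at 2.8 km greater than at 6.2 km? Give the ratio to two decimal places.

phi(Z₁)/phi(Z₂) = e^(−c·Z₁)/e^(−c·Z₂) = e^{c(Z₂−Z₁)}
= exp(0.387 × 3.4) = exp(1.316) = 3.7277

3.73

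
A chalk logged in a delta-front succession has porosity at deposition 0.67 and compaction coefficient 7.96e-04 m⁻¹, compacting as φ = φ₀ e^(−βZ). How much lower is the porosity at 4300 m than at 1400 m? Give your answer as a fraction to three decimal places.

0.198

Working in km (1 km = 1000 m; β in km⁻¹ = β in m⁻¹ × 1000):
φ(1.4) = 0.67·e^(−0.796×1.4) = 0.2198
φ(4.3) = 0.67·e^(−0.796×4.3) = 0.0219
Δφ = 0.2198 − 0.0219 = 0.1980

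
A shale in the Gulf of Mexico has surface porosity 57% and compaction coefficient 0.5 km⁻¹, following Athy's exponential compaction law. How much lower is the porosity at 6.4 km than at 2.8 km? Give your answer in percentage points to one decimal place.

11.7 percentage points

n(2.8) = 0.57·e^(−0.5×2.8) = 0.1406
n(6.4) = 0.57·e^(−0.5×6.4) = 0.0232
Δn = 0.1406 − 0.0232 = 0.1173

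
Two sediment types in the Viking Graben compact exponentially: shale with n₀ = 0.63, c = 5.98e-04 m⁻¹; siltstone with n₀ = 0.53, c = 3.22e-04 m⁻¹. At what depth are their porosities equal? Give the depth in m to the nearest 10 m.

Working in km (1 km = 1000 m; c in km⁻¹ = c in m⁻¹ × 1000):
Set n₀ₐ e^(−cₐd) = n₀ᵦ e^(−cᵦd) ⇒ ln(n₀ₐ/n₀ᵦ) = (cₐ − cᵦ)·d
d = ln(0.63/0.53) / (0.598 − 0.322) = 0.1728 / 0.276 = 0.626 km

630 m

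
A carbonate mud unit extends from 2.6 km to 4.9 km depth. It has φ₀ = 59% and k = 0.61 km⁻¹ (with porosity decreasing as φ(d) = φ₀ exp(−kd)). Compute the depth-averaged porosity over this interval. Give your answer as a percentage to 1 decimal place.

⟨φ⟩ = (1/(d₂−d₁)) ∫ φ₀ e^(−kd) dd = φ₀·(e^(−k·d₁) − e^(−k·d₂)) / (k·(d₂−d₁))
e^(−0.61×2.6) = 0.2047; e^(−0.61×4.9) = 0.0503
⟨φ⟩ = 0.59 × (0.2047 − 0.0503) / (0.61 × 2.3) = 0.59 × 0.1101 = 0.0649

6.5%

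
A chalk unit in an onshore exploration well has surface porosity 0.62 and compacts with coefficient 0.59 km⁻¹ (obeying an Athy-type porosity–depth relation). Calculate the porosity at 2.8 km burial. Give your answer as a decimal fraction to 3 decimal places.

phi = phi₀·exp(−β·Z) = 0.62 × exp(−0.59 × 2.8) = 0.62 × exp(−1.652)
  = 0.62 × 0.1917 = 0.1188

0.119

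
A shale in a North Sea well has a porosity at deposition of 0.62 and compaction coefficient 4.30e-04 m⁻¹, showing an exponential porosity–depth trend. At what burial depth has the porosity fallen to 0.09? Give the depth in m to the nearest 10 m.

4490 m

Working in km (1 km = 1000 m; c in km⁻¹ = c in m⁻¹ × 1000):
Invert Athy's law: Z = ln(φ₀/φ) / c
Z = ln(0.62/0.09) / 0.43 = ln(6.889) / 0.43 = 1.9299 / 0.43 = 4.488 km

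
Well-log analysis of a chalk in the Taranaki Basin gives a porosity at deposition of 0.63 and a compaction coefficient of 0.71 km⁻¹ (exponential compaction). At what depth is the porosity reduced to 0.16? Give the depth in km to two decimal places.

Invert Athy's law: d = ln(n₀/n) / β
d = ln(0.63/0.16) / 0.71 = ln(3.938) / 0.71 = 1.3705 / 0.71 = 1.930 km

1.93 km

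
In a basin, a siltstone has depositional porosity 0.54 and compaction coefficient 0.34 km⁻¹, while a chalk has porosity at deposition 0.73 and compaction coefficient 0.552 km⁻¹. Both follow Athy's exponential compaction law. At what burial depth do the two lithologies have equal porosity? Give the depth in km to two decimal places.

1.42 km

Set φ₀ₐ e^(−cₐd) = φ₀ᵦ e^(−cᵦd) ⇒ ln(φ₀ₐ/φ₀ᵦ) = (cₐ − cᵦ)·d
d = ln(0.54/0.73) / (0.34 − 0.552) = -0.3015 / -0.212 = 1.422 km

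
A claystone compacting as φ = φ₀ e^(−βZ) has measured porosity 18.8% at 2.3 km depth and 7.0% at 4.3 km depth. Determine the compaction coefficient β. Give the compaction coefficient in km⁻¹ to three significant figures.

Athy: φ(Z) = φ₀ e^(−βZ) ⇒ φ₁/φ₂ = e^{β(Z₂−Z₁)} ⇒ β = ln(φ₁/φ₂)/(Z₂−Z₁)
β = ln(0.188/0.07) / (4.3 − 2.3) = ln(2.686) / 2 = 0.9879 / 2 = 0.494 km⁻¹

0.494 km⁻¹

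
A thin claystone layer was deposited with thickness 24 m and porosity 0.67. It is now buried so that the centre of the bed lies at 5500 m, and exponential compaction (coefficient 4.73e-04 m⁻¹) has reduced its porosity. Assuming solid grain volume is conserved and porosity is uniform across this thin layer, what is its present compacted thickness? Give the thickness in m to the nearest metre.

8 m

Working in km (1 km = 1000 m; k in km⁻¹ = k in m⁻¹ × 1000):
Porosity at 5.5 km: n = 0.67·exp(−0.473×5.5) = 0.0497
Solid-volume conservation: h(1−n) = h₀(1−n₀) ⇒ h = h₀·(1−n₀)/(1−n)
h = 0.024 × (1 − 0.67)/(1 − 0.0497) = 0.024 × 0.3473 = 0.0083 km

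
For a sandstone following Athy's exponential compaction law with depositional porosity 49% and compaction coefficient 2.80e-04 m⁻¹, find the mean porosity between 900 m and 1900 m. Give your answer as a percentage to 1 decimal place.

Working in km (1 km = 1000 m; k in km⁻¹ = k in m⁻¹ × 1000):
⟨phi⟩ = (1/(Z₂−Z₁)) ∫ phi₀ e^(−kZ) dZ = phi₀·(e^(−k·Z₁) − e^(−k·Z₂)) / (k·(Z₂−Z₁))
e^(−0.28×0.9) = 0.7772; e^(−0.28×1.9) = 0.5874
⟨phi⟩ = 0.49 × (0.7772 − 0.5874) / (0.28 × 1) = 0.49 × 0.6779 = 0.3322

33.2%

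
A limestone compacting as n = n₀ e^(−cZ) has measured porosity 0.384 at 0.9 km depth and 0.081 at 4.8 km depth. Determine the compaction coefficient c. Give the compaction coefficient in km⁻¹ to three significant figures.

0.399 km⁻¹

Athy: n(Z) = n₀ e^(−cZ) ⇒ n₁/n₂ = e^{c(Z₂−Z₁)} ⇒ c = ln(n₁/n₂)/(Z₂−Z₁)
c = ln(0.384/0.081) / (4.8 − 0.9) = ln(4.741) / 3.9 = 1.5562 / 3.9 = 0.399 km⁻¹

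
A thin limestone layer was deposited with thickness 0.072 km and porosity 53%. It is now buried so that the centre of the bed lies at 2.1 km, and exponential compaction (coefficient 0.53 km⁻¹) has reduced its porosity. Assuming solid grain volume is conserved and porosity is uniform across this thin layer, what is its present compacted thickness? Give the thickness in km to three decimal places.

Porosity at 2.1 km: n = 0.53·exp(−0.53×2.1) = 0.1741
Solid-volume conservation: h(1−n) = h₀(1−n₀) ⇒ h = h₀·(1−n₀)/(1−n)
h = 0.072 × (1 − 0.53)/(1 − 0.1741) = 0.072 × 0.5691 = 0.0410 km

0.041 km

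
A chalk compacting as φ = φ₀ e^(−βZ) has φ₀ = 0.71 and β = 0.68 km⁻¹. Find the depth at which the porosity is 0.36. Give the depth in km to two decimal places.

1.00 km

Invert Athy's law: Z = ln(φ₀/φ) / β
Z = ln(0.71/0.36) / 0.68 = ln(1.972) / 0.68 = 0.6792 / 0.68 = 0.999 km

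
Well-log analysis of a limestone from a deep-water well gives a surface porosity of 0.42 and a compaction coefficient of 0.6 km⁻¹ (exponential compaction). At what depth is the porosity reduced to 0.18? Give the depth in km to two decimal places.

1.41 km

Invert Athy's law: z = ln(n₀/n) / c
z = ln(0.42/0.18) / 0.6 = ln(2.333) / 0.6 = 0.8473 / 0.6 = 1.412 km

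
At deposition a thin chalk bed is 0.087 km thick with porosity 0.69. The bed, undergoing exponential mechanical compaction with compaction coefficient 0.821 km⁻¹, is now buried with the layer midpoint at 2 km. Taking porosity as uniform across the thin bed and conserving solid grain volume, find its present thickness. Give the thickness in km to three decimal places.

0.031 km

Porosity at 2 km: n = 0.69·exp(−0.821×2) = 0.1336
Solid-volume conservation: h(1−n) = h₀(1−n₀) ⇒ h = h₀·(1−n₀)/(1−n)
h = 0.087 × (1 − 0.69)/(1 − 0.1336) = 0.087 × 0.3578 = 0.0311 km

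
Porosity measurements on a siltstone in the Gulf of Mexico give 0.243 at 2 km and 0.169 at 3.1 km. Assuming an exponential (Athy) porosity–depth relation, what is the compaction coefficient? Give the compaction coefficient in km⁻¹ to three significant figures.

Athy: φ(z) = φ₀ e^(−kz) ⇒ φ₁/φ₂ = e^{k(z₂−z₁)} ⇒ k = ln(φ₁/φ₂)/(z₂−z₁)
k = ln(0.243/0.169) / (3.1 − 2) = ln(1.438) / 1.1 = 0.3632 / 1.1 = 0.3301 km⁻¹

0.330 km⁻¹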